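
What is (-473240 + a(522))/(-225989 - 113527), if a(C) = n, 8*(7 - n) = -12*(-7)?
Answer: 946487/679032 ≈ 1.3939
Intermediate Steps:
n = -7/2 (n = 7 - (-3)*(-7)/2 = 7 - ⅛*84 = 7 - 21/2 = -7/2 ≈ -3.5000)
a(C) = -7/2
(-473240 + a(522))/(-225989 - 113527) = (-473240 - 7/2)/(-225989 - 113527) = -946487/2/(-339516) = -946487/2*(-1/339516) = 946487/679032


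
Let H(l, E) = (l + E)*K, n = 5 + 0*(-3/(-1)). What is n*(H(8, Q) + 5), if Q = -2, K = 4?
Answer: 145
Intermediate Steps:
n = 5 (n = 5 + 0*(-3*(-1)) = 5 + 0*3 = 5 + 0 = 5)
H(l, E) = 4*E + 4*l (H(l, E) = (l + E)*4 = (E + l)*4 = 4*E + 4*l)
n*(H(8, Q) + 5) = 5*((4*(-2) + 4*8) + 5) = 5*((-8 + 32) + 5) = 5*(24 + 5) = 5*29 = 145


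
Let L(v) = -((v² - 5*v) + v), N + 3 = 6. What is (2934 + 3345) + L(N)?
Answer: 6282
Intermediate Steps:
N = 3 (N = -3 + 6 = 3)
L(v) = -v² + 4*v (L(v) = -(v² - 4*v) = -v² + 4*v)
(2934 + 3345) + L(N) = (2934 + 3345) + 3*(4 - 1*3) = 6279 + 3*(4 - 3) = 6279 + 3*1 = 6279 + 3 = 6282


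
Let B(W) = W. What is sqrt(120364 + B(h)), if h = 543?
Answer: sqrt(120907) ≈ 347.72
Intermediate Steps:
sqrt(120364 + B(h)) = sqrt(120364 + 543) = sqrt(120907)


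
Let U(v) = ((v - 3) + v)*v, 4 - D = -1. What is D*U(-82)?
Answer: 68470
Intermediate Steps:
D = 5 (D = 4 - 1*(-1) = 4 + 1 = 5)
U(v) = v*(-3 + 2*v) (U(v) = ((-3 + v) + v)*v = (-3 + 2*v)*v = v*(-3 + 2*v))
D*U(-82) = 5*(-82*(-3 + 2*(-82))) = 5*(-82*(-3 - 164)) = 5*(-82*(-167)) = 5*13694 = 68470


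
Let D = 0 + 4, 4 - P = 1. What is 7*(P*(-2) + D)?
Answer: -14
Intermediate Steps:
P = 3 (P = 4 - 1*1 = 4 - 1 = 3)
D = 4
7*(P*(-2) + D) = 7*(3*(-2) + 4) = 7*(-6 + 4) = 7*(-2) = -14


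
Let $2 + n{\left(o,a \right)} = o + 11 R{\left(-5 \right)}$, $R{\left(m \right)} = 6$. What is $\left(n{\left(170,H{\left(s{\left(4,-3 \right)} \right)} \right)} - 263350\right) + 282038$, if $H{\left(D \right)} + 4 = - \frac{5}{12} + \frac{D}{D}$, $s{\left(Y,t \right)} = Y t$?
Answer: $18922$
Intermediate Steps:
$H{\left(D \right)} = - \frac{41}{12}$ ($H{\left(D \right)} = -4 + \left(- \frac{5}{12} + \frac{D}{D}\right) = -4 + \left(\left(-5\right) \frac{1}{12} + 1\right) = -4 + \left(- \frac{5}{12} + 1\right) = -4 + \frac{7}{12} = - \frac{41}{12}$)
$n{\left(o,a \right)} = 64 + o$ ($n{\left(o,a \right)} = -2 + \left(o + 11 \cdot 6\right) = -2 + \left(o + 66\right) = -2 + \left(66 + o\right) = 64 + o$)
$\left(n{\left(170,H{\left(s{\left(4,-3 \right)} \right)} \right)} - 263350\right) + 282038 = \left(\left(64 + 170\right) - 263350\right) + 282038 = \left(234 - 263350\right) + 282038 = -263116 + 282038 = 18922$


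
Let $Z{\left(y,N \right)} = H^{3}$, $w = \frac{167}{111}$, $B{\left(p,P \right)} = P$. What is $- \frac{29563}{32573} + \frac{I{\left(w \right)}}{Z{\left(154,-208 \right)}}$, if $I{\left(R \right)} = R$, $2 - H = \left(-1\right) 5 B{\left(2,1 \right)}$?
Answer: $- \frac{1120112408}{1240151829} \approx -0.90321$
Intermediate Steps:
$w = \frac{167}{111}$ ($w = 167 \cdot \frac{1}{111} = \frac{167}{111} \approx 1.5045$)
$H = 7$ ($H = 2 - \left(-1\right) 5 \cdot 1 = 2 - \left(-5\right) 1 = 2 - -5 = 2 + 5 = 7$)
$Z{\left(y,N \right)} = 343$ ($Z{\left(y,N \right)} = 7^{3} = 343$)
$- \frac{29563}{32573} + \frac{I{\left(w \right)}}{Z{\left(154,-208 \right)}} = - \frac{29563}{32573} + \frac{167}{111 \cdot 343} = \left(-29563\right) \frac{1}{32573} + \frac{167}{111} \cdot \frac{1}{343} = - \frac{29563}{32573} + \frac{167}{38073} = - \frac{1120112408}{1240151829}$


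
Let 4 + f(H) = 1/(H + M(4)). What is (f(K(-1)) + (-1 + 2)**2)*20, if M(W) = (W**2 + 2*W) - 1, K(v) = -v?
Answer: -355/6 ≈ -59.167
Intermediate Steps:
M(W) = -1 + W**2 + 2*W
f(H) = -4 + 1/(23 + H) (f(H) = -4 + 1/(H + (-1 + 4**2 + 2*4)) = -4 + 1/(H + (-1 + 16 + 8)) = -4 + 1/(H + 23) = -4 + 1/(23 + H))
(f(K(-1)) + (-1 + 2)**2)*20 = ((-91 - (-4)*(-1))/(23 - 1*(-1)) + (-1 + 2)**2)*20 = ((-91 - 4*1)/(23 + 1) + 1**2)*20 = ((-91 - 4)/24 + 1)*20 = ((1/24)*(-95) + 1)*20 = (-95/24 + 1)*20 = -71/24*20 = -355/6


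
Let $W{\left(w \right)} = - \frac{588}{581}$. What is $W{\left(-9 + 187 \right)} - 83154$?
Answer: $- \frac{6901866}{83} \approx -83155.0$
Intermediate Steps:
$W{\left(w \right)} = - \frac{84}{83}$ ($W{\left(w \right)} = \left(-588\right) \frac{1}{581} = - \frac{84}{83}$)
$W{\left(-9 + 187 \right)} - 83154 = - \frac{84}{83} - 83154 = - \frac{6901866}{83}$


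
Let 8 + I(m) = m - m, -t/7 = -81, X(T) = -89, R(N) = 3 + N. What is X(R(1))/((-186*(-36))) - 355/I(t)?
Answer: 148523/3348 ≈ 44.362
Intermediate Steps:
t = 567 (t = -7*(-81) = 567)
I(m) = -8 (I(m) = -8 + (m - m) = -8 + 0 = -8)
X(R(1))/((-186*(-36))) - 355/I(t) = -89/((-186*(-36))) - 355/(-8) = -89/6696 - 355*(-⅛) = -89*1/6696 + 355/8 = -89/6696 + 355/8 = 148523/3348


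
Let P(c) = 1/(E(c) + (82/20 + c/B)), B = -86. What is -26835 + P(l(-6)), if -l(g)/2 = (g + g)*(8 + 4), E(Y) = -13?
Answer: -141340375/5267 ≈ -26835.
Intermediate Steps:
l(g) = -48*g (l(g) = -2*(g + g)*(8 + 4) = -2*2*g*12 = -48*g)
P(c) = 1/(-89/10 - c/86) (P(c) = 1/(-13 + (82/20 + c/(-86))) = 1/(-13 + (82*(1/20) + c*(-1/86))) = 1/(-13 + (41/10 - c/86)) = 1/(-89/10 - c/86))
-26835 + P(l(-6)) = -26835 - 430/(3827 + 5*(-48*(-6))) = -26835 - 430/(3827 + 5*288) = -26835 - 430/(3827 + 1440) = -26835 - 430/5267 = -141340375/5267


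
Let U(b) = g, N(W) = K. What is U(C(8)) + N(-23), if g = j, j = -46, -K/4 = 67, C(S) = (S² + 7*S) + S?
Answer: -314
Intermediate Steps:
C(S) = S² + 8*S
K = -268 (K = -4*67 = -268)
g = -46
N(W) = -268
U(b) = -46
U(C(8)) + N(-23) = -46 - 268 = -314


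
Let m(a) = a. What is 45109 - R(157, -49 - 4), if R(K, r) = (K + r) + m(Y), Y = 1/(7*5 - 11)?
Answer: 1080119/24 ≈ 45005.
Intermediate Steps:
Y = 1/24 (Y = 1/(35 - 11) = 1/24 ≈ 0.041667)
R(K, r) = 1/24 + K + r (R(K, r) = (K + r) + 1/24 = 1/24 + K + r)
45109 - R(157, -49 - 4) = 45109 - (1/24 + 157 + (-49 - 4)) = 45109 - (1/24 + 157 - 53) = 45109 - 1*2497/24 = 45109 - 2497/24 = 1080119/24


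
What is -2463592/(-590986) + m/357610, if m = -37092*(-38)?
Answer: 38954489504/4803238715 ≈ 8.1100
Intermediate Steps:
m = 1409496
-2463592/(-590986) + m/357610 = -2463592/(-590986) + 1409496/357610 = -2463592*(-1/590986) + 1409496*(1/357610) = 1231796/295493 + 64068/16255 = 38954489504/4803238715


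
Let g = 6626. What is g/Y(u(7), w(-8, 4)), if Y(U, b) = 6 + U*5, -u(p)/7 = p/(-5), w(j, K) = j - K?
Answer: 6626/55 ≈ 120.47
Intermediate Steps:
u(p) = 7*p/5 (u(p) = -7*p/(-5) = -7*p*(-1)/5 = -(-7)*p/5 = 7*p/5)
Y(U, b) = 6 + 5*U
g/Y(u(7), w(-8, 4)) = 6626/(6 + 5*((7/5)*7)) = 6626/(6 + 5*(49/5)) = 6626/(6 + 49) = 6626/55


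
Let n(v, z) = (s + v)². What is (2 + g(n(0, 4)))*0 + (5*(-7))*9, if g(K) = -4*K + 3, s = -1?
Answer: -315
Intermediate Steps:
n(v, z) = (-1 + v)²
g(K) = 3 - 4*K
(2 + g(n(0, 4)))*0 + (5*(-7))*9 = (2 + (3 - 4*(-1 + 0)²))*0 + (5*(-7))*9 = (2 + (3 - 4*(-1)²))*0 - 35*9 = (2 + (3 - 4*1))*0 - 315 = (2 + (3 - 4))*0 - 315 = (2 - 1)*0 - 315 = 1*0 - 315 = 0 - 315 = -315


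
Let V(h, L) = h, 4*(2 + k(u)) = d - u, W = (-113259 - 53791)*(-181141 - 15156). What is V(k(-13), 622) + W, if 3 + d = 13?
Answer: 131165655415/4 ≈ 3.2791e+10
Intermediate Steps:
d = 10 (d = -3 + 13 = 10)
W = 32791413850 (W = -167050*(-196297) = 32791413850)
k(u) = 1/2 - u/4 (k(u) = -2 + (10 - u)/4 = -2 + (5/2 - u/4) = 1/2 - u/4)
V(k(-13), 622) + W = (1/2 - 1/4*(-13)) + 32791413850 = (1/2 + 13/4) + 32791413850 = 15/4 + 32791413850 = 131165655415/4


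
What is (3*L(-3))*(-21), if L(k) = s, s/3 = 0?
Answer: 0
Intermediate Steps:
s = 0 (s = 3*0 = 0)
L(k) = 0
(3*L(-3))*(-21) = (3*0)*(-21) = 0*(-21) = 0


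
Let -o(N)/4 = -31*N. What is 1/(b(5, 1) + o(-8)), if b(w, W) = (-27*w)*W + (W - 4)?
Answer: -1/1130 ≈ -0.00088496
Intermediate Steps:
b(w, W) = -4 + W - 27*W*w (b(w, W) = -27*W*w + (-4 + W) = -4 + W - 27*W*w)
o(N) = 124*N (o(N) = -(-124)*N = 124*N)
1/(b(5, 1) + o(-8)) = 1/((-4 + 1 - 27*1*5) + 124*(-8)) = 1/((-4 + 1 - 135) - 992) = 1/(-138 - 992) = 1/(-1130) = -1/1130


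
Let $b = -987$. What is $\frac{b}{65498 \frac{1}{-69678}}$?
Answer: $\frac{34386093}{32749} \approx 1050.0$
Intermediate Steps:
$\frac{b}{65498 \frac{1}{-69678}} = - \frac{987}{65498 \frac{1}{-69678}} = - \frac{987}{65498 \left(- \frac{1}{69678}\right)} = - \frac{987}{- \frac{32749}{34839}} = \left(-987\right) \left(- \frac{34839}{32749}\right) = \frac{34386093}{32749}$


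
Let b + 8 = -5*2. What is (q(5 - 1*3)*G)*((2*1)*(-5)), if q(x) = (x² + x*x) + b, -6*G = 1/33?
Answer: -50/99 ≈ -0.50505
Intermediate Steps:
G = -1/198 (G = -⅙/33 = -⅙*1/33 = -1/198 ≈ -0.0050505)
b = -18 (b = -8 - 5*2 = -8 - 10 = -18)
q(x) = -18 + 2*x² (q(x) = (x² + x*x) - 18 = (x² + x²) - 18 = 2*x² - 18 = -18 + 2*x²)
(q(5 - 1*3)*G)*((2*1)*(-5)) = ((-18 + 2*(5 - 1*3)²)*(-1/198))*((2*1)*(-5)) = ((-18 + 2*(5 - 3)²)*(-1/198))*(2*(-5)) = ((-18 + 2*2²)*(-1/198))*(-10) = ((-18 + 2*4)*(-1/198))*(-10) = ((-18 + 8)*(-1/198))*(-10) = -10*(-1/198)*(-10) = (5/99)*(-10) = -50/99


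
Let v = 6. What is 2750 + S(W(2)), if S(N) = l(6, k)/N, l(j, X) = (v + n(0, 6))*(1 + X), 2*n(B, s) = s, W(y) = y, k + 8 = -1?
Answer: 2714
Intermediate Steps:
k = -9 (k = -8 - 1 = -9)
n(B, s) = s/2
l(j, X) = 9 + 9*X (l(j, X) = (6 + (1/2)*6)*(1 + X) = (6 + 3)*(1 + X) = 9*(1 + X) = 9 + 9*X)
S(N) = -72/N (S(N) = (9 + 9*(-9))/N = (9 - 81)/N = -72/N)
2750 + S(W(2)) = 2750 - 72/2 = 2750 - 72*1/2 = 2750 - 36 = 2714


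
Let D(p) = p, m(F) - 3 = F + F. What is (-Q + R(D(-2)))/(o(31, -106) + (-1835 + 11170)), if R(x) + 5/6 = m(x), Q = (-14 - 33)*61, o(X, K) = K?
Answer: 17191/55374 ≈ 0.31045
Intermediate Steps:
m(F) = 3 + 2*F (m(F) = 3 + (F + F) = 3 + 2*F)
Q = -2867 (Q = -47*61 = -2867)
R(x) = 13/6 + 2*x (R(x) = -⅚ + (3 + 2*x) = 13/6 + 2*x)
(-Q + R(D(-2)))/(o(31, -106) + (-1835 + 11170)) = (-1*(-2867) + (13/6 + 2*(-2)))/(-106 + (-1835 + 11170)) = (2867 + (13/6 - 4))/(-106 + 9335) = (2867 - 11/6)/9229 = (17191/6)*(1/9229) = 17191/55374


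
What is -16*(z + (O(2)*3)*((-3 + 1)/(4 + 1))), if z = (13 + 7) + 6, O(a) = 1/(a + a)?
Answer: -2056/5 ≈ -411.20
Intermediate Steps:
O(a) = 1/(2*a)
z = 26 (z = 20 + 6 = 26)
-16*(z + (O(2)*3)*((-3 + 1)/(4 + 1))) = -16*(26 + (((½)/2)*3)*((-3 + 1)/(4 + 1))) = -16*(26 + (((½)*(½))*3)*(-2/5)) = -16*(26 + ((¼)*3)*(-2*⅕)) = -16*(26 + (¾)*(-⅖)) = -16*(26 - 3/10) = -16*257/10 = -2056/5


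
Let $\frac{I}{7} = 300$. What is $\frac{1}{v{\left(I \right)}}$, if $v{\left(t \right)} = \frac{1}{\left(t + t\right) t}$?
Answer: $8820000$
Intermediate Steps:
$I = 2100$ ($I = 7 \cdot 300 = 2100$)
$v{\left(t \right)} = \frac{1}{2 t^{2}}$ ($v{\left(t \right)} = \frac{1}{2 t t} = \frac{\frac{1}{2} \frac{1}{t}}{t} = \frac{1}{2 t^{2}}$)
$\frac{1}{v{\left(I \right)}} = \frac{1}{\frac{1}{2} \cdot \frac{1}{4410000}} = \frac{1}{\frac{1}{8820000}} = 8820000$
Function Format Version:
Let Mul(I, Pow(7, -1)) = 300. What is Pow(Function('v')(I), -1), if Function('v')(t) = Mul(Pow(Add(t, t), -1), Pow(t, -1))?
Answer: 8820000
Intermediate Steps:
I = 2100 (I = Mul(7, 300) = 2100)
Function('v')(t) = Mul(Rational(1, 2), Pow(t, -2)) (Function('v')(t) = Mul(Pow(Mul(2, t), -1), Pow(t, -1)) = Mul(Mul(Rational(1, 2), Pow(t, -1)), Pow(t, -1)) = Mul(Rational(1, 2), Pow(t, -2)))
Pow(Function('v')(I), -1) = Pow(Mul(Rational(1, 2), Pow(2100, -2)), -1) = Pow(Mul(Rational(1, 2), Rational(1, 4410000)), -1) = Pow(Rational(1, 8820000), -1) = 8820000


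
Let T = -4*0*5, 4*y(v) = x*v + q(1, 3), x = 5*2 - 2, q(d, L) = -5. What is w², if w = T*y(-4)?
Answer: 0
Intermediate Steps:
x = 8 (x = 10 - 2 = 8)
y(v) = -5/4 + 2*v (y(v) = (8*v - 5)/4 = (-5 + 8*v)/4 = -5/4 + 2*v)
T = 0 (T = 0*5 = 0)
w = 0 (w = 0*(-5/4 + 2*(-4)) = 0*(-5/4 - 8) = 0*(-37/4) = 0)
w² = 0² = 0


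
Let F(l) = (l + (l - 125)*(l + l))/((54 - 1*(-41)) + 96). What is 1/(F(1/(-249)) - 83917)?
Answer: -11842191/993761080144 ≈ -1.1917e-5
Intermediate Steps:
F(l) = l/191 + 2*l*(-125 + l)/191 (F(l) = (l + (-125 + l)*(2*l))/((54 + 41) + 96) = (l + 2*l*(-125 + l))/(95 + 96) = (l + 2*l*(-125 + l))/191 = (l + 2*l*(-125 + l))*(1/191) = l/191 + 2*l*(-125 + l)/191)
1/(F(1/(-249)) - 83917) = 1/((1/191)*(-249 + 2/(-249))/(-249) - 83917) = 1/((1/191)*(-1/249)*(-249 + 2*(-1/249)) - 83917) = 1/((1/191)*(-1/249)*(-249 - 2/249) - 83917) = 1/((1/191)*(-1/249)*(-62003/249) - 83917) = 1/(62003/11842191 - 83917) = 1/(-993761080144/11842191) = -11842191/993761080144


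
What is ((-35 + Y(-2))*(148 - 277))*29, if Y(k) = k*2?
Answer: 145899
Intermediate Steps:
Y(k) = 2*k
((-35 + Y(-2))*(148 - 277))*29 = ((-35 + 2*(-2))*(148 - 277))*29 = ((-35 - 4)*(-129))*29 = -39*(-129)*29 = 5031*29 = 145899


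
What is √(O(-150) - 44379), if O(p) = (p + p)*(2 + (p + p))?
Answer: √45021 ≈ 212.18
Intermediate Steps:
O(p) = 2*p*(2 + 2*p) (O(p) = (2*p)*(2 + 2*p) = 2*p*(2 + 2*p))
√(O(-150) - 44379) = √(4*(-150)*(1 - 150) - 44379) = √(4*(-150)*(-149) - 44379) = √(89400 - 44379) = √45021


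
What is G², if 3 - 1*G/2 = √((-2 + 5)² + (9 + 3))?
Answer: 120 - 24*√21 ≈ 10.018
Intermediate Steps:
G = 6 - 2*√21 (G = 6 - 2*√((-2 + 5)² + (9 + 3)) = 6 - 2*√(3² + 12) = 6 - 2*√(9 + 12) = 6 - 2*√21 ≈ -3.1651)
G² = (6 - 2*√21)²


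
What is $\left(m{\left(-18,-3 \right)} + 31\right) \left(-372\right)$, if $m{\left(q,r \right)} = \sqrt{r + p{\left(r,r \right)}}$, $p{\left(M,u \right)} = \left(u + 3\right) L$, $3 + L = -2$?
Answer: $-11532 - 372 i \sqrt{3} \approx -11532.0 - 644.32 i$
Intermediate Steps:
$L = -5$ ($L = -3 - 2 = -5$)
$p{\left(M,u \right)} = -15 - 5 u$ ($p{\left(M,u \right)} = \left(u + 3\right) \left(-5\right) = \left(3 + u\right) \left(-5\right) = -15 - 5 u$)
$m{\left(q,r \right)} = \sqrt{-15 - 4 r}$ ($m{\left(q,r \right)} = \sqrt{r - \left(15 + 5 r\right)} = \sqrt{-15 - 4 r}$)
$\left(m{\left(-18,-3 \right)} + 31\right) \left(-372\right) = \left(\sqrt{-15 - -12} + 31\right) \left(-372\right) = \left(\sqrt{-15 + 12} + 31\right) \left(-372\right) = \left(\sqrt{-3} + 31\right) \left(-372\right) = \left(i \sqrt{3} + 31\right) \left(-372\right) = \left(31 + i \sqrt{3}\right) \left(-372\right) = -11532 - 372 i \sqrt{3}$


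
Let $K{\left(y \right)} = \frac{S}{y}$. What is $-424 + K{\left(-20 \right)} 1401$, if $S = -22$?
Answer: $\frac{11171}{10} \approx 1117.1$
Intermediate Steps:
$K{\left(y \right)} = - \frac{22}{y}$
$-424 + K{\left(-20 \right)} 1401 = -424 + - \frac{22}{-20} \cdot 1401 = -424 + \left(-22\right) \left(- \frac{1}{20}\right) 1401 = -424 + \frac{11}{10} \cdot 1401 = -424 + \frac{15411}{10} = \frac{11171}{10}$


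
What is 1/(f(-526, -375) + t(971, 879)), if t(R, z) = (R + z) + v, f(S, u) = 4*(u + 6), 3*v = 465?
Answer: 1/529 ≈ 0.0018904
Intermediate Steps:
v = 155 (v = (⅓)*465 = 155)
f(S, u) = 24 + 4*u (f(S, u) = 4*(6 + u) = 24 + 4*u)
t(R, z) = 155 + R + z (t(R, z) = (R + z) + 155 = 155 + R + z)
1/(f(-526, -375) + t(971, 879)) = 1/((24 + 4*(-375)) + (155 + 971 + 879)) = 1/((24 - 1500) + 2005) = 1/(-1476 + 2005) = 1/529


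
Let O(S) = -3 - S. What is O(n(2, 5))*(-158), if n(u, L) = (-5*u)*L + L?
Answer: -6636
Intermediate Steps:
n(u, L) = L - 5*L*u (n(u, L) = -5*L*u + L = L - 5*L*u)
O(n(2, 5))*(-158) = (-3 - 5*(1 - 5*2))*(-158) = (-3 - 5*(1 - 10))*(-158) = (-3 - 5*(-9))*(-158) = (-3 - 1*(-45))*(-158) = (-3 + 45)*(-158) = 42*(-158) = -6636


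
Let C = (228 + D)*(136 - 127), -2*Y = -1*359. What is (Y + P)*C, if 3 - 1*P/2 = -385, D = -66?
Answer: 1393119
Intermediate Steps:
Y = 359/2 (Y = -(-1)*359/2 = -½*(-359) = 359/2 ≈ 179.50)
P = 776 (P = 6 - 2*(-385) = 6 + 770 = 776)
C = 1458 (C = (228 - 66)*(136 - 127) = 162*9 = 1458)
(Y + P)*C = (359/2 + 776)*1458 = (1911/2)*1458 = 1393119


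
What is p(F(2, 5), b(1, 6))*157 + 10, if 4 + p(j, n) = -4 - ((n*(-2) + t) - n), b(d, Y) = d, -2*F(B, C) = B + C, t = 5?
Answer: -1560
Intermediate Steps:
F(B, C) = -B/2 - C/2 (F(B, C) = -(B + C)/2 = -B/2 - C/2)
p(j, n) = -13 + 3*n (p(j, n) = -4 + (-4 - ((n*(-2) + 5) - n)) = -4 + (-4 - ((-2*n + 5) - n)) = -4 + (-4 - ((5 - 2*n) - n)) = -4 + (-4 - (5 - 3*n)) = -4 + (-4 + (-5 + 3*n)) = -4 + (-9 + 3*n) = -13 + 3*n)
p(F(2, 5), b(1, 6))*157 + 10 = (-13 + 3*1)*157 + 10 = (-13 + 3)*157 + 10 = -10*157 + 10 = -1570 + 10 = -1560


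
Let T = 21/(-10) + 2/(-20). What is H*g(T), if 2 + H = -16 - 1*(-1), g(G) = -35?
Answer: 595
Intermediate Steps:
T = -11/5 (T = 21*(-⅒) + 2*(-1/20) = -21/10 - ⅒ = -11/5 ≈ -2.2000)
H = -17 (H = -2 + (-16 - 1*(-1)) = -2 + (-16 + 1) = -2 - 15 = -17)
H*g(T) = -17*(-35) = 595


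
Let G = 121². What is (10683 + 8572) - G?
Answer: 4614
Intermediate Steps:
G = 14641
(10683 + 8572) - G = (10683 + 8572) - 1*14641 = 19255 - 14641 = 4614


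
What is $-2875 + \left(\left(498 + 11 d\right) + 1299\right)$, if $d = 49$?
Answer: $-539$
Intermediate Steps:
$-2875 + \left(\left(498 + 11 d\right) + 1299\right) = -2875 + \left(\left(498 + 11 \cdot 49\right) + 1299\right) = -2875 + \left(\left(498 + 539\right) + 1299\right) = -2875 + \left(1037 + 1299\right) = -2875 + 2336 = -539$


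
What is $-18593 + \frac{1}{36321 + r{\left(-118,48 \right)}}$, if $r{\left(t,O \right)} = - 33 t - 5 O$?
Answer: $- \frac{743255174}{39975} \approx -18593.0$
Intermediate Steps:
$-18593 + \frac{1}{36321 + r{\left(-118,48 \right)}} = -18593 + \frac{1}{36321 - -3654} = -18593 + \frac{1}{36321 + \left(3894 - 240\right)} = -18593 + \frac{1}{36321 + 3654} = -18593 + \frac{1}{39975} = - \frac{743255174}{39975}$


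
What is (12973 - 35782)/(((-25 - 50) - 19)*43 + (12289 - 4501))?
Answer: -22809/3746 ≈ -6.0889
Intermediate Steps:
(12973 - 35782)/(((-25 - 50) - 19)*43 + (12289 - 4501)) = -22809/((-75 - 19)*43 + 7788) = -22809/(-94*43 + 7788) = -22809/(-4042 + 7788) = -22809/3746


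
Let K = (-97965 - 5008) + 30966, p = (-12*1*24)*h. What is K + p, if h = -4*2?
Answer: -69703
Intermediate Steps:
h = -8
p = 2304 (p = (-12*1*24)*(-8) = -12*24*(-8) = -288*(-8) = 2304)
K = -72007 (K = -102973 + 30966 = -72007)
K + p = -72007 + 2304 = -69703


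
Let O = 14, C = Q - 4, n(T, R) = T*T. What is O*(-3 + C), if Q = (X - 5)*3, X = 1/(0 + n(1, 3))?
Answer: -266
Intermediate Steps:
n(T, R) = T**2
X = 1 (X = 1/(0 + 1**2) = 1/(0 + 1) = 1/1 = 1)
Q = -12 (Q = (1 - 5)*3 = -4*3 = -12)
C = -16 (C = -12 - 4 = -16)
O*(-3 + C) = 14*(-3 - 16) = 14*(-19) = -266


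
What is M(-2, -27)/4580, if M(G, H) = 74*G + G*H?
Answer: -47/2290 ≈ -0.020524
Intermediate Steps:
M(-2, -27)/4580 = -2*(74 - 27)/4580 = -2*47*(1/4580) = -94*1/4580 = -47/2290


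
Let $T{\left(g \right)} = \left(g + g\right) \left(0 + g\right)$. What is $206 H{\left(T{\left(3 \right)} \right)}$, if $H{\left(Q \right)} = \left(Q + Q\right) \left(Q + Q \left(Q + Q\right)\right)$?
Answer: $4939056$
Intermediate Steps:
$T{\left(g \right)} = 2 g^{2}$ ($T{\left(g \right)} = 2 g g = 2 g^{2}$)
$H{\left(Q \right)} = 2 Q \left(Q + 2 Q^{2}\right)$ ($H{\left(Q \right)} = 2 Q \left(Q + Q 2 Q\right) = 2 Q \left(Q + 2 Q^{2}\right)$)
$206 H{\left(T{\left(3 \right)} \right)} = 206 \left(2 \cdot 3^{2}\right)^{2} \left(2 + 4 \cdot 2 \cdot 3^{2}\right) = 206 \left(2 \cdot 9\right)^{2} \left(2 + 4 \cdot 2 \cdot 9\right) = 206 \cdot 18^{2} \left(2 + 4 \cdot 18\right) = 206 \cdot 324 \left(2 + 72\right) = 206 \cdot 324 \cdot 74 = 206 \cdot 23976 = 4939056$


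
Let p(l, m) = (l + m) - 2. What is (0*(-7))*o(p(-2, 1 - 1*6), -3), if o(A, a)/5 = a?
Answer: 0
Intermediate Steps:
p(l, m) = -2 + l + m
o(A, a) = 5*a
(0*(-7))*o(p(-2, 1 - 1*6), -3) = (0*(-7))*(5*(-3)) = 0*(-15) = 0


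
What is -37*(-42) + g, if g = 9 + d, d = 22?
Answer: 1585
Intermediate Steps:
g = 31 (g = 9 + 22 = 31)
-37*(-42) + g = -37*(-42) + 31 = 1554 + 31 = 1585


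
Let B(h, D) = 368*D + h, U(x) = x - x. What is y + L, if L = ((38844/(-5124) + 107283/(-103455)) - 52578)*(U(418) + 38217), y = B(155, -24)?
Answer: -896763394385253/446215 ≈ -2.0097e+9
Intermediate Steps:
U(x) = 0
B(h, D) = h + 368*D
y = -8677 (y = 155 + 368*(-24) = 155 - 8832 = -8677)
L = -896759522577698/446215 (L = ((38844/(-5124) + 107283/(-103455)) - 52578)*(0 + 38217) = ((38844*(-1/5124) + 107283*(-1/103455)) - 52578)*38217 = ((-3237/427 - 3251/3135) - 52578)*38217 = (-11536172/1338645 - 52578)*38217 = -70394812982/1338645*38217 = -896759522577698/446215 ≈ -2.0097e+9)
y + L = -8677 - 896759522577698/446215 = -896763394385253/446215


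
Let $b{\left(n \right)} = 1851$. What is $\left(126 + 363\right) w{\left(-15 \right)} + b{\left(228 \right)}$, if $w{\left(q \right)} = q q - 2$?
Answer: $110898$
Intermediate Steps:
$w{\left(q \right)} = -2 + q^{2}$ ($w{\left(q \right)} = q^{2} - 2 = -2 + q^{2}$)
$\left(126 + 363\right) w{\left(-15 \right)} + b{\left(228 \right)} = \left(126 + 363\right) \left(-2 + \left(-15\right)^{2}\right) + 1851 = 489 \left(-2 + 225\right) + 1851 = 489 \cdot 223 + 1851 = 109047 + 1851 = 110898$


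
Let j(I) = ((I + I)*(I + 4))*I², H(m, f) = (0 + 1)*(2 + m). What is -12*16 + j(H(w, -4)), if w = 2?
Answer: 832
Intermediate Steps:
H(m, f) = 2 + m (H(m, f) = 1*(2 + m) = 2 + m)
j(I) = 2*I³*(4 + I) (j(I) = ((2*I)*(4 + I))*I² = (2*I*(4 + I))*I² = 2*I³*(4 + I))
-12*16 + j(H(w, -4)) = -12*16 + 2*(2 + 2)³*(4 + (2 + 2)) = -192 + 2*4³*(4 + 4) = -192 + 2*64*8 = -192 + 1024 = 832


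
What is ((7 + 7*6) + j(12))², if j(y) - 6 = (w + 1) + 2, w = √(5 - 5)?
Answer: 3364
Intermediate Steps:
w = 0 (w = √0 = 0)
j(y) = 9 (j(y) = 6 + ((0 + 1) + 2) = 6 + (1 + 2) = 6 + 3 = 9)
((7 + 7*6) + j(12))² = ((7 + 7*6) + 9)² = ((7 + 42) + 9)² = (49 + 9)² = 58² = 3364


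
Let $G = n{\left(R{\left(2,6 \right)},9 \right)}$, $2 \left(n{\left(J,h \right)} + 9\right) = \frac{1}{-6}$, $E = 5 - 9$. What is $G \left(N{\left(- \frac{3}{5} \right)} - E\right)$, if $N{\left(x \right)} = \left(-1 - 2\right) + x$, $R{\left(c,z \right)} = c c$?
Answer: $- \frac{109}{30} \approx -3.6333$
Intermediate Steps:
$R{\left(c,z \right)} = c^{2}$
$E = -4$ ($E = 5 - 9 = -4$)
$N{\left(x \right)} = -3 + x$
$n{\left(J,h \right)} = - \frac{109}{12}$ ($n{\left(J,h \right)} = -9 + \frac{1}{2 \left(-6\right)} = -9 + \frac{1}{2} \left(- \frac{1}{6}\right) = -9 - \frac{1}{12} = - \frac{109}{12}$)
$G = - \frac{109}{12} \approx -9.0833$
$G \left(N{\left(- \frac{3}{5} \right)} - E\right) = - \frac{109 \left(\left(-3 - \frac{3}{5}\right) - -4\right)}{12} = - \frac{109 \left(\left(-3 - \frac{3}{5}\right) + 4\right)}{12} = - \frac{109 \left(- \frac{18}{5} + 4\right)}{12} = \left(- \frac{109}{12}\right) \frac{2}{5} = - \frac{109}{30}$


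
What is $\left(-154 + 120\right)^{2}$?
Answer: $1156$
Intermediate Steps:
$\left(-154 + 120\right)^{2} = \left(-34\right)^{2} = 1156$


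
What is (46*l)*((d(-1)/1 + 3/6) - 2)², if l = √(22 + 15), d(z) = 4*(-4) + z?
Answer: 31487*√37/2 ≈ 95764.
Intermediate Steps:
d(z) = -16 + z
l = √37 ≈ 6.0828
(46*l)*((d(-1)/1 + 3/6) - 2)² = (46*√37)*(((-16 - 1)/1 + 3/6) - 2)² = (46*√37)*((-17*1 + 3*(⅙)) - 2)² = (46*√37)*((-17 + ½) - 2)² = (46*√37)*(-33/2 - 2)² = (46*√37)*(-37/2)² = (46*√37)*(1369/4) = 31487*√37/2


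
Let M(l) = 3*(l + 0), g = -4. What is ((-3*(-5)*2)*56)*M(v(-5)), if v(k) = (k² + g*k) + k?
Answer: 201600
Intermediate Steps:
v(k) = k² - 3*k (v(k) = (k² - 4*k) + k = k² - 3*k)
M(l) = 3*l
((-3*(-5)*2)*56)*M(v(-5)) = ((-3*(-5)*2)*56)*(3*(-5*(-3 - 5))) = ((15*2)*56)*(3*(-5*(-8))) = (30*56)*(3*40) = 1680*120 = 201600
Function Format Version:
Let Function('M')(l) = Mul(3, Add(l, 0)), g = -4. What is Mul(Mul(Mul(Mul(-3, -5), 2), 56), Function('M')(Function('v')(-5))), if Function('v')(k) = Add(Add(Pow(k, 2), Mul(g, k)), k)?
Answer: 201600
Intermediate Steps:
Function('v')(k) = Add(Pow(k, 2), Mul(-3, k)) (Function('v')(k) = Add(Add(Pow(k, 2), Mul(-4, k)), k) = Add(Pow(k, 2), Mul(-3, k)))
Function('M')(l) = Mul(3, l)
Mul(Mul(Mul(Mul(-3, -5), 2), 56), Function('M')(Function('v')(-5))) = Mul(Mul(Mul(Mul(-3, -5), 2), 56), Mul(3, Mul(-5, Add(-3, -5)))) = Mul(Mul(Mul(15, 2), 56), Mul(3, Mul(-5, -8))) = Mul(Mul(30, 56), Mul(3, 40)) = Mul(1680, 120) = 201600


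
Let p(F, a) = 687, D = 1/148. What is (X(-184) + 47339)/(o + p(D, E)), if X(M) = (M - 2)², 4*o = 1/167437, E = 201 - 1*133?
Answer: 54875802380/460116877 ≈ 119.26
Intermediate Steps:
D = 1/148 ≈ 0.0067568
E = 68 (E = 201 - 133 = 68)
o = 1/669748 (o = (¼)/167437 = (¼)*(1/167437) = 1/669748 ≈ 1.4931e-6)
X(M) = (-2 + M)²
(X(-184) + 47339)/(o + p(D, E)) = ((-2 - 184)² + 47339)/(1/669748 + 687) = ((-186)² + 47339)/(460116877/669748) = (34596 + 47339)*(669748/460116877) = 81935*(669748/460116877) = 54875802380/460116877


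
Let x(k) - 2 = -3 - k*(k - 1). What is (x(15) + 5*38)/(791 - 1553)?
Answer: 7/254 ≈ 0.027559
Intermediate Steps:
x(k) = -1 - k*(-1 + k) (x(k) = 2 + (-3 - k*(k - 1)) = 2 + (-3 - k*(-1 + k)) = -1 - k*(-1 + k))
(x(15) + 5*38)/(791 - 1553) = ((-1 + 15 - 1*15²) + 5*38)/(791 - 1553) = ((-1 + 15 - 1*225) + 190)/(-762) = ((-1 + 15 - 225) + 190)*(-1/762) = (-211 + 190)*(-1/762) = -21*(-1/762) = 7/254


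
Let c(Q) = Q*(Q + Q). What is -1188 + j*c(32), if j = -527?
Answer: -1080484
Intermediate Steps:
c(Q) = 2*Q**2 (c(Q) = Q*(2*Q) = 2*Q**2)
-1188 + j*c(32) = -1188 - 1054*32**2 = -1188 - 1054*1024 = -1188 - 527*2048 = -1188 - 1079296 = -1080484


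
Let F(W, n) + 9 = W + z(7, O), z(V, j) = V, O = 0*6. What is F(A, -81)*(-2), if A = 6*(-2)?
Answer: 28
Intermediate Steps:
O = 0
A = -12
F(W, n) = -2 + W (F(W, n) = -9 + (W + 7) = -9 + (7 + W) = -2 + W)
F(A, -81)*(-2) = (-2 - 12)*(-2) = -14*(-2) = 28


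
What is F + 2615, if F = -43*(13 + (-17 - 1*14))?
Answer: 3389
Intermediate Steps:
F = 774 (F = -43*(13 + (-17 - 14)) = -43*(13 - 31) = -43*(-18) = 774)
F + 2615 = 774 + 2615 = 3389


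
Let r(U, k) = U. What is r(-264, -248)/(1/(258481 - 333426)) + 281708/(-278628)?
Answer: 196885301419/9951 ≈ 1.9785e+7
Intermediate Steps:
r(-264, -248)/(1/(258481 - 333426)) + 281708/(-278628) = -264/(1/(258481 - 333426)) + 281708/(-278628) = -264/(1/(-74945)) + 281708*(-1/278628) = -264/(-1/74945) - 10061/9951 = -264*(-74945) - 10061/9951 = 19785480 - 10061/9951 = 196885301419/9951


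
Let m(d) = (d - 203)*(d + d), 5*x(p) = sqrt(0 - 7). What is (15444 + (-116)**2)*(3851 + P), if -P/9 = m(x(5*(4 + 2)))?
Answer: 111439556 + 21120120*I*sqrt(7) ≈ 1.1144e+8 + 5.5879e+7*I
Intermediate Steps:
x(p) = I*sqrt(7)/5 (x(p) = sqrt(0 - 7)/5 = sqrt(-7)/5 = (I*sqrt(7))/5 = I*sqrt(7)/5)
m(d) = 2*d*(-203 + d) (m(d) = (-203 + d)*(2*d) = 2*d*(-203 + d))
P = -18*I*sqrt(7)*(-203 + I*sqrt(7)/5)/5 (P = -18*I*sqrt(7)/5*(-203 + I*sqrt(7)/5) = -18*I*sqrt(7)*(-203 + I*sqrt(7)/5)/5 ≈ 5.04 + 1933.5*I)
(15444 + (-116)**2)*(3851 + P) = (15444 + (-116)**2)*(3851 + (126/25 + 3654*I*sqrt(7)/5)) = (15444 + 13456)*(96401/25 + 3654*I*sqrt(7)/5) = 28900*(96401/25 + 3654*I*sqrt(7)/5) = 111439556 + 21120120*I*sqrt(7)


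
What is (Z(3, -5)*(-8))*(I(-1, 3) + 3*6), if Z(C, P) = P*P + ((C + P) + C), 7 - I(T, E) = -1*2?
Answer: -5616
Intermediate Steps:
I(T, E) = 9 (I(T, E) = 7 - (-1)*2 = 7 - 1*(-2) = 7 + 2 = 9)
Z(C, P) = P + P² + 2*C (Z(C, P) = P² + (P + 2*C) = P + P² + 2*C)
(Z(3, -5)*(-8))*(I(-1, 3) + 3*6) = ((-5 + (-5)² + 2*3)*(-8))*(9 + 3*6) = ((-5 + 25 + 6)*(-8))*(9 + 18) = (26*(-8))*27 = -208*27 = -5616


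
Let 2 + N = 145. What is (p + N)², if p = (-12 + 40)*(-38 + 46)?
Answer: 134689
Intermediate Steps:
N = 143 (N = -2 + 145 = 143)
p = 224 (p = 28*8 = 224)
(p + N)² = (224 + 143)² = 367² = 134689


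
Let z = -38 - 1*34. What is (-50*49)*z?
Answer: 176400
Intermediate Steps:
z = -72 (z = -38 - 34 = -72)
(-50*49)*z = -50*49*(-72) = -2450*(-72) = 176400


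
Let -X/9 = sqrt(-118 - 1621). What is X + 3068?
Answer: 3068 - 9*I*sqrt(1739) ≈ 3068.0 - 375.31*I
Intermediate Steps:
X = -9*I*sqrt(1739) (X = -9*sqrt(-118 - 1621) = -9*I*sqrt(1739) ≈ -375.31*I)
X + 3068 = -9*I*sqrt(1739) + 3068 = 3068 - 9*I*sqrt(1739)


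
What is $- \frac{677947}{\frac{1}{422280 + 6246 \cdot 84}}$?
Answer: $-641977843968$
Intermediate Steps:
$- \frac{677947}{\frac{1}{422280 + 6246 \cdot 84}} = - \frac{677947}{\frac{1}{422280 + 524664}} = - \frac{677947}{\frac{1}{946944}} = - 677947 \frac{1}{\frac{1}{946944}} = \left(-677947\right) 946944 = -641977843968$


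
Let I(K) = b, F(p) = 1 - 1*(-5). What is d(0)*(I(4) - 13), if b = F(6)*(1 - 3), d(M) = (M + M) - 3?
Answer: 75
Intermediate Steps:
F(p) = 6 (F(p) = 1 + 5 = 6)
d(M) = -3 + 2*M (d(M) = 2*M - 3 = -3 + 2*M)
b = -12 (b = 6*(1 - 3) = 6*(-2) = -12)
I(K) = -12
d(0)*(I(4) - 13) = (-3 + 2*0)*(-12 - 13) = (-3 + 0)*(-25) = -3*(-25) = 75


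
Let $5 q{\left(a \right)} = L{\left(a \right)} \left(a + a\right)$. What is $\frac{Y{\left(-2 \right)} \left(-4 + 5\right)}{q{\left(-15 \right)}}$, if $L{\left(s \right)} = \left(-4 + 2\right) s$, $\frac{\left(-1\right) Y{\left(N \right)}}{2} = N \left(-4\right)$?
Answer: $\frac{4}{45} \approx 0.088889$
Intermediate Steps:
$Y{\left(N \right)} = 8 N$ ($Y{\left(N \right)} = - 2 N \left(-4\right) = - 2 \left(- 4 N\right) = 8 N$)
$L{\left(s \right)} = - 2 s$
$q{\left(a \right)} = - \frac{4 a^{2}}{5}$ ($q{\left(a \right)} = \frac{- 2 a \left(a + a\right)}{5} = \frac{- 2 a 2 a}{5} = \frac{\left(-4\right) a^{2}}{5} = - \frac{4 a^{2}}{5}$)
$\frac{Y{\left(-2 \right)} \left(-4 + 5\right)}{q{\left(-15 \right)}} = \frac{8 \left(-2\right) \left(-4 + 5\right)}{\left(- \frac{4}{5}\right) \left(-15\right)^{2}} = \frac{\left(-16\right) 1}{\left(- \frac{4}{5}\right) 225} = - \frac{16}{-180} = \left(-16\right) \left(- \frac{1}{180}\right) = \frac{4}{45}$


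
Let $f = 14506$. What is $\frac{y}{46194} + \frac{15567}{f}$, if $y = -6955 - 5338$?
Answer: $\frac{135194935}{167522541} \approx 0.80702$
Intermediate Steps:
$y = -12293$
$\frac{y}{46194} + \frac{15567}{f} = - \frac{12293}{46194} + \frac{15567}{14506} = \frac{135194935}{167522541}$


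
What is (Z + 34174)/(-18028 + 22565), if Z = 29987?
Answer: 64161/4537 ≈ 14.142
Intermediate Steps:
(Z + 34174)/(-18028 + 22565) = (29987 + 34174)/(-18028 + 22565) = 64161/4537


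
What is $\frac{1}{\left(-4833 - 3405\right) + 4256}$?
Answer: $- \frac{1}{3982} \approx -0.00025113$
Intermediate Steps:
$\frac{1}{\left(-4833 - 3405\right) + 4256} = \frac{1}{-8238 + 4256} = \frac{1}{-3982} = - \frac{1}{3982}$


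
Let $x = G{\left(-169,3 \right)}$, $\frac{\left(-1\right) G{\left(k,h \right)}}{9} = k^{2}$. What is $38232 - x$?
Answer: $295281$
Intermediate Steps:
$G{\left(k,h \right)} = - 9 k^{2}$
$x = -257049$ ($x = - 9 \left(-169\right)^{2} = \left(-9\right) 28561 = -257049$)
$38232 - x = 38232 - -257049 = 38232 + 257049 = 295281$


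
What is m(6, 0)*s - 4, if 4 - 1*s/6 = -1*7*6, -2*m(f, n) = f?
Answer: -832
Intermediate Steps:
m(f, n) = -f/2
s = 276 (s = 24 - 6*(-1*7)*6 = 24 - (-42)*6 = 24 - 6*(-42) = 24 + 252 = 276)
m(6, 0)*s - 4 = -½*6*276 - 4 = -3*276 - 4 = -828 - 4 = -832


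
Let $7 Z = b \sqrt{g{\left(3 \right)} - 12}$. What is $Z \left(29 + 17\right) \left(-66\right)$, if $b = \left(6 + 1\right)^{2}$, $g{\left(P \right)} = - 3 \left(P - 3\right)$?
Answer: $- 42504 i \sqrt{3} \approx - 73619.0 i$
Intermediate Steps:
$g{\left(P \right)} = 9 - 3 P$ ($g{\left(P \right)} = - 3 \left(-3 + P\right) = 9 - 3 P$)
$b = 49$ ($b = 7^{2} = 49$)
$Z = 14 i \sqrt{3}$ ($Z = \frac{49 \sqrt{\left(9 - 9\right) - 12}}{7} = \frac{49 \sqrt{0 - 12}}{7} = \frac{49 \sqrt{-12}}{7} = \frac{49 \cdot 2 i \sqrt{3}}{7} = \frac{98 i \sqrt{3}}{7} = 14 i \sqrt{3} \approx 24.249 i$)
$Z \left(29 + 17\right) \left(-66\right) = 14 i \sqrt{3} \left(29 + 17\right) \left(-66\right) = 14 i \sqrt{3} \cdot 46 \left(-66\right) = 644 i \sqrt{3} \left(-66\right) = - 42504 i \sqrt{3}$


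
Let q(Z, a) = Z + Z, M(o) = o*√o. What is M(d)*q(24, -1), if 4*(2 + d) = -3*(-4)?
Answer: 48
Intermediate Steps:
d = 1 (d = -2 + (-3*(-4))/4 = -2 + (¼)*12 = -2 + 3 = 1)
M(o) = o^(3/2)
q(Z, a) = 2*Z
M(d)*q(24, -1) = 1^(3/2)*(2*24) = 1*48 = 48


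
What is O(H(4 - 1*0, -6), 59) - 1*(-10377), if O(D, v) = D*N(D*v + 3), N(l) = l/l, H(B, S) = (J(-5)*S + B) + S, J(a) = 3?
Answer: 10357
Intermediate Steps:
H(B, S) = B + 4*S (H(B, S) = (3*S + B) + S = (B + 3*S) + S = B + 4*S)
N(l) = 1
O(D, v) = D (O(D, v) = D*1 = D)
O(H(4 - 1*0, -6), 59) - 1*(-10377) = ((4 - 1*0) + 4*(-6)) - 1*(-10377) = ((4 + 0) - 24) + 10377 = (4 - 24) + 10377 = -20 + 10377 = 10357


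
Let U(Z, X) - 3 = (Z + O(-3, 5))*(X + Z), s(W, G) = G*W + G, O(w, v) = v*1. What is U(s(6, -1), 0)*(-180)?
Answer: -3060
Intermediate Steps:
O(w, v) = v
s(W, G) = G + G*W
U(Z, X) = 3 + (5 + Z)*(X + Z) (U(Z, X) = 3 + (Z + 5)*(X + Z) = 3 + (5 + Z)*(X + Z))
U(s(6, -1), 0)*(-180) = (3 + (-(1 + 6))**2 + 5*0 + 5*(-(1 + 6)) + 0*(-(1 + 6)))*(-180) = (3 + (-1*7)**2 + 0 + 5*(-1*7) + 0*(-1*7))*(-180) = (3 + (-7)**2 + 0 + 5*(-7) + 0*(-7))*(-180) = (3 + 49 + 0 - 35 + 0)*(-180) = 17*(-180) = -3060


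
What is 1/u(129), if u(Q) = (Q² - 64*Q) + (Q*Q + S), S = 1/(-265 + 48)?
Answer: 217/5430641 ≈ 3.9958e-5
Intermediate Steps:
S = -1/217 (S = 1/(-217) = -1/217 ≈ -0.0046083)
u(Q) = -1/217 - 64*Q + 2*Q² (u(Q) = (Q² - 64*Q) + (Q*Q - 1/217) = (Q² - 64*Q) + (Q² - 1/217) = (Q² - 64*Q) + (-1/217 + Q²) = -1/217 - 64*Q + 2*Q²)
1/u(129) = 1/(-1/217 - 64*129 + 2*129²) = 1/(-1/217 - 8256 + 2*16641) = 1/(-1/217 - 8256 + 33282) = 1/(5430641/217) = 217/5430641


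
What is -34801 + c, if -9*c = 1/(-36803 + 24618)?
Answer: -3816451664/109665 ≈ -34801.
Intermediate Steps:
c = 1/109665 (c = -1/(9*(-36803 + 24618)) = -⅑/(-12185) = -⅑*(-1/12185) = 1/109665 ≈ 9.1187e-6)
-34801 + c = -34801 + 1/109665 = -3816451664/109665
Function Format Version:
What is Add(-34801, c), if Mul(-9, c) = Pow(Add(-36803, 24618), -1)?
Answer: Rational(-3816451664, 109665) ≈ -34801.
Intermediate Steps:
c = Rational(1, 109665) (c = Mul(Rational(-1, 9), Pow(Add(-36803, 24618), -1)) = Mul(Rational(-1, 9), Pow(-12185, -1)) = Mul(Rational(-1, 9), Rational(-1, 12185)) = Rational(1, 109665) ≈ 9.1187e-6)
Add(-34801, c) = Add(-34801, Rational(1, 109665)) = Rational(-3816451664, 109665)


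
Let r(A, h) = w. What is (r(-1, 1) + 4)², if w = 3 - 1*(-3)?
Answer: 100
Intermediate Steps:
w = 6 (w = 3 + 3 = 6)
r(A, h) = 6
(r(-1, 1) + 4)² = (6 + 4)² = 10² = 100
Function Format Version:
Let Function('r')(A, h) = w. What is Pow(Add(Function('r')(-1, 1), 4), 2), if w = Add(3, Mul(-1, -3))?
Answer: 100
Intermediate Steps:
w = 6 (w = Add(3, 3) = 6)
Function('r')(A, h) = 6
Pow(Add(Function('r')(-1, 1), 4), 2) = Pow(Add(6, 4), 2) = Pow(10, 2) = 100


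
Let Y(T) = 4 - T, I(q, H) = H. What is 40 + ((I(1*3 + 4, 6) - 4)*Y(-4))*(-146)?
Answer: -2296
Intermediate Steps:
40 + ((I(1*3 + 4, 6) - 4)*Y(-4))*(-146) = 40 + ((6 - 4)*(4 - 1*(-4)))*(-146) = 40 + (2*(4 + 4))*(-146) = 40 + (2*8)*(-146) = 40 + 16*(-146) = 40 - 2336 = -2296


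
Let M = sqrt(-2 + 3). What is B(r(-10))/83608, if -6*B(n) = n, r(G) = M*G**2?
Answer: -25/125412 ≈ -0.00019934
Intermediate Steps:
M = 1 (M = sqrt(1) = 1)
r(G) = G**2 (r(G) = 1*G**2 = G**2)
B(n) = -n/6
B(r(-10))/83608 = -1/6*(-10)**2/83608 = -1/6*100*(1/83608) = -50/3*1/83608 = -25/125412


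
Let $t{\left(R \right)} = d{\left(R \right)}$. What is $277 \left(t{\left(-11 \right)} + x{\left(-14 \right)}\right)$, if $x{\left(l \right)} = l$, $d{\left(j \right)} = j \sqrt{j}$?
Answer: $-3878 - 3047 i \sqrt{11} \approx -3878.0 - 10106.0 i$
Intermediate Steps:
$d{\left(j \right)} = j^{\frac{3}{2}}$
$t{\left(R \right)} = R^{\frac{3}{2}}$
$277 \left(t{\left(-11 \right)} + x{\left(-14 \right)}\right) = 277 \left(\left(-11\right)^{\frac{3}{2}} - 14\right) = 277 \left(- 11 i \sqrt{11} - 14\right) = 277 \left(-14 - 11 i \sqrt{11}\right) = -3878 - 3047 i \sqrt{11}$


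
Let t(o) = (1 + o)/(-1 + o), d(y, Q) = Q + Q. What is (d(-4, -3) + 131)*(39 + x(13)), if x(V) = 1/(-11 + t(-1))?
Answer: 53500/11 ≈ 4863.6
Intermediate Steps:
d(y, Q) = 2*Q
t(o) = (1 + o)/(-1 + o)
x(V) = -1/11 (x(V) = 1/(-11 + (1 - 1)/(-1 - 1)) = 1/(-11 + 0/(-2)) = 1/(-11 - ½*0) = 1/(-11 + 0) = 1/(-11) = -1/11)
(d(-4, -3) + 131)*(39 + x(13)) = (2*(-3) + 131)*(39 - 1/11) = (-6 + 131)*(428/11) = 125*(428/11) = 53500/11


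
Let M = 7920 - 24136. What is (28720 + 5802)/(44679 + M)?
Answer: 34522/28463 ≈ 1.2129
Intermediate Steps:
M = -16216
(28720 + 5802)/(44679 + M) = (28720 + 5802)/(44679 - 16216) = 34522/28463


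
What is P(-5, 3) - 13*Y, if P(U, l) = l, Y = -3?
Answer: 42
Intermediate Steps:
P(-5, 3) - 13*Y = 3 - 13*(-3) = 3 + 39 = 42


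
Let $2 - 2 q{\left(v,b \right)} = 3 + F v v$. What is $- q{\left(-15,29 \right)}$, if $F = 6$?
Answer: $\frac{1351}{2} \approx 675.5$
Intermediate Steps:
$q{\left(v,b \right)} = - \frac{1}{2} - 3 v^{2}$ ($q{\left(v,b \right)} = 1 - \frac{3 + 6 v v}{2} = 1 - \frac{3 + 6 v^{2}}{2} = 1 - \left(\frac{3}{2} + 3 v^{2}\right) = - \frac{1}{2} - 3 v^{2}$)
$- q{\left(-15,29 \right)} = - (- \frac{1}{2} - 3 \left(-15\right)^{2}) = - (- \frac{1}{2} - 675) = \left(-1\right) \left(- \frac{1351}{2}\right) = \frac{1351}{2}$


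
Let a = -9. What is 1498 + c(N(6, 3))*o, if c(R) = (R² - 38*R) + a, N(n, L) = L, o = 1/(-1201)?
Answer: 1799212/1201 ≈ 1498.1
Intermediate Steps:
o = -1/1201 ≈ -0.00083264
c(R) = -9 + R² - 38*R (c(R) = (R² - 38*R) - 9 = -9 + R² - 38*R)
1498 + c(N(6, 3))*o = 1498 + (-9 + 3² - 38*3)*(-1/1201) = 1498 + (-9 + 9 - 114)*(-1/1201) = 1498 - 114*(-1/1201) = 1498 + 114/1201 = 1799212/1201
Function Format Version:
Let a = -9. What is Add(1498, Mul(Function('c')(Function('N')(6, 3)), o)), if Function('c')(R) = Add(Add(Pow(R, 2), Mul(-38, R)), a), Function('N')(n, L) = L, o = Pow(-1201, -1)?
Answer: Rational(1799212, 1201) ≈ 1498.1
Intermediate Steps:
o = Rational(-1, 1201) ≈ -0.00083264
Function('c')(R) = Add(-9, Pow(R, 2), Mul(-38, R)) (Function('c')(R) = Add(Add(Pow(R, 2), Mul(-38, R)), -9) = Add(-9, Pow(R, 2), Mul(-38, R)))
Add(1498, Mul(Function('c')(Function('N')(6, 3)), o)) = Add(1498, Mul(Add(-9, Pow(3, 2), Mul(-38, 3)), Rational(-1, 1201))) = Add(1498, Mul(Add(-9, 9, -114), Rational(-1, 1201))) = Add(1498, Mul(-114, Rational(-1, 1201))) = Add(1498, Rational(114, 1201)) = Rational(1799212, 1201)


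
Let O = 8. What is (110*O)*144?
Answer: 126720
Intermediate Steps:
(110*O)*144 = (110*8)*144 = 880*144 = 126720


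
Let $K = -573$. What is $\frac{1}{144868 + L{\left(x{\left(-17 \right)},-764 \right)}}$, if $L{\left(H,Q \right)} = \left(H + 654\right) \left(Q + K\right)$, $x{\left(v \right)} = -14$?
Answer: $- \frac{1}{710812} \approx -1.4068 \cdot 10^{-6}$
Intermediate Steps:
$L{\left(H,Q \right)} = \left(-573 + Q\right) \left(654 + H\right)$ ($L{\left(H,Q \right)} = \left(H + 654\right) \left(Q - 573\right) = \left(654 + H\right) \left(-573 + Q\right) = \left(-573 + Q\right) \left(654 + H\right)$)
$\frac{1}{144868 + L{\left(x{\left(-17 \right)},-764 \right)}} = \frac{1}{144868 - 855680} = \frac{1}{-710812} = - \frac{1}{710812}$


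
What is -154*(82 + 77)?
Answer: -24486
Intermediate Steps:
-154*(82 + 77) = -154*159 = -24486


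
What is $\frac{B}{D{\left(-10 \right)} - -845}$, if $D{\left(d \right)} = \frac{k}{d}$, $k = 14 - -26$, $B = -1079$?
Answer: $- \frac{1079}{841} \approx -1.283$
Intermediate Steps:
$k = 40$ ($k = 14 + 26 = 40$)
$D{\left(d \right)} = \frac{40}{d}$
$\frac{B}{D{\left(-10 \right)} - -845} = - \frac{1079}{\frac{40}{-10} - -845} = - \frac{1079}{40 \left(- \frac{1}{10}\right) + 845} = - \frac{1079}{-4 + 845} = - \frac{1079}{841}$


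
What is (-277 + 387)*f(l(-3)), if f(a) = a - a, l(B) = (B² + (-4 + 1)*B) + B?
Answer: 0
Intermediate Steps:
l(B) = B² - 2*B (l(B) = (B² - 3*B) + B = B² - 2*B)
f(a) = 0
(-277 + 387)*f(l(-3)) = (-277 + 387)*0 = 110*0 = 0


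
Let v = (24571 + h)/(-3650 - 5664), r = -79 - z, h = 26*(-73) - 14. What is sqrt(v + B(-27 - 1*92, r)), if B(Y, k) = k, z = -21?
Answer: I*sqrt(5242580494)/9314 ≈ 7.7738*I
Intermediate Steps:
h = -1912 (h = -1898 - 14 = -1912)
r = -58 (r = -79 - 1*(-21) = -79 + 21 = -58)
v = -22659/9314 (v = (24571 - 1912)/(-3650 - 5664) = 22659/(-9314) = 22659*(-1/9314) = -22659/9314 ≈ -2.4328)
sqrt(v + B(-27 - 1*92, r)) = sqrt(-22659/9314 - 58) = sqrt(-562871/9314) = I*sqrt(5242580494)/9314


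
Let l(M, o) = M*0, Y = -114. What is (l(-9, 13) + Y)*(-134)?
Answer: 15276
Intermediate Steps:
l(M, o) = 0
(l(-9, 13) + Y)*(-134) = (0 - 114)*(-134) = -114*(-134) = 15276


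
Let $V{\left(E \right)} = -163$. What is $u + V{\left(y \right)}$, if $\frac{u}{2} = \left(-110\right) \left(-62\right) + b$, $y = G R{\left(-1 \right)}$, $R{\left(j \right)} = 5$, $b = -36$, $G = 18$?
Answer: $13405$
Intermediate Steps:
$y = 90$ ($y = 18 \cdot 5 = 90$)
$u = 13568$ ($u = 2 \left(\left(-110\right) \left(-62\right) - 36\right) = 2 \left(6820 - 36\right) = 2 \cdot 6784 = 13568$)
$u + V{\left(y \right)} = 13568 - 163 = 13405$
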